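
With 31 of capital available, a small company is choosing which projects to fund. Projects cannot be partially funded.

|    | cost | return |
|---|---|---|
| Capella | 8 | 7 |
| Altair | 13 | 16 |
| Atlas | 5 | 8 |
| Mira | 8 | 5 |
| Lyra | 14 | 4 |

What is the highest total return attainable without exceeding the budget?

31

Capella + Altair + Mira: cost 8 + 13 + 8 = 29 ≤ 31, return 7 + 16 + 5 = 28.
Altair + Atlas + Mira: cost 13 + 5 + 8 = 26 ≤ 31, return 16 + 8 + 5 = 29.
Capella + Altair + Atlas: cost 8 + 13 + 5 = 26 ≤ 31, return 7 + 16 + 8 = 31.
Best is Capella, Altair, and Atlas with total return 31.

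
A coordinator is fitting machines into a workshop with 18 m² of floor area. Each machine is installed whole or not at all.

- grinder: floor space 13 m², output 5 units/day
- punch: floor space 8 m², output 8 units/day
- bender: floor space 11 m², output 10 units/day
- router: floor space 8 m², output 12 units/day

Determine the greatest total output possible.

router: floor space 8 ≤ 18, output 12.
bender: floor space 11 ≤ 18, output 10.
punch + router: floor space 8 + 8 = 16 ≤ 18, output 8 + 12 = 20.
Best is punch and router with total output 20.

20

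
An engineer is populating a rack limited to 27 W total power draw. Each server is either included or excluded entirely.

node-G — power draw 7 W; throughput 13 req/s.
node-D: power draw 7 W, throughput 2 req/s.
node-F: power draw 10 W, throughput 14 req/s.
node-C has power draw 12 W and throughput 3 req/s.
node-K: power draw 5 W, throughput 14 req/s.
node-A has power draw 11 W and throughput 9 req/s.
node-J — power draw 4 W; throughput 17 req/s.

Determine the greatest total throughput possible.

node-G + node-K + node-A + node-J: power draw 7 + 5 + 11 + 4 = 27 ≤ 27, throughput 13 + 14 + 9 + 17 = 53.
node-G + node-F + node-K + node-J: power draw 7 + 10 + 5 + 4 = 26 ≤ 27, throughput 13 + 14 + 14 + 17 = 58.
node-D + node-F + node-K + node-J: power draw 7 + 10 + 5 + 4 = 26 ≤ 27, throughput 2 + 14 + 14 + 17 = 47.
Best is node-G, node-F, node-K, and node-J with total throughput 58.

58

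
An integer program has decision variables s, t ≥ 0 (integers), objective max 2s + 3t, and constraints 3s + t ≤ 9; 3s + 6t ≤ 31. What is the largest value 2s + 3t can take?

15

Relaxing integrality, the LP optimum is 16.27 at (s,t) = (1.53, 4.4), which is not an integer point.
(s,t)=(0,5): 3·0+1·5=5≤9, 3·0+6·5=30≤31, objective 15.
(s,t)=(1,4): 3·1+1·4=7≤9, 3·1+6·4=27≤31, objective 14.
(s,t)=(2,3): 3·2+1·3=9≤9, 3·2+6·3=24≤31, objective 13.
Maximum is 15 at (s,t)=(0,5).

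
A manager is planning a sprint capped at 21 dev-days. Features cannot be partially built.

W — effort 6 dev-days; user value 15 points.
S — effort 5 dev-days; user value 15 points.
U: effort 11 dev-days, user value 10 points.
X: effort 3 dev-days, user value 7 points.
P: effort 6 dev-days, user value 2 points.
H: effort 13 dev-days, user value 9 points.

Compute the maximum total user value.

39

Allowing fractional choices, the relaxed optimum would be about 43.4, but features are indivisible.
W + S + P: effort 6 + 5 + 6 = 17 ≤ 21, user value 15 + 15 + 2 = 32.
W + S + X + P: effort 6 + 5 + 3 + 6 = 20 ≤ 21, user value 15 + 15 + 7 + 2 = 39.
W + S + X: effort 6 + 5 + 3 = 14 ≤ 21, user value 15 + 15 + 7 = 37.
Best is W, S, X, and P with total user value 39.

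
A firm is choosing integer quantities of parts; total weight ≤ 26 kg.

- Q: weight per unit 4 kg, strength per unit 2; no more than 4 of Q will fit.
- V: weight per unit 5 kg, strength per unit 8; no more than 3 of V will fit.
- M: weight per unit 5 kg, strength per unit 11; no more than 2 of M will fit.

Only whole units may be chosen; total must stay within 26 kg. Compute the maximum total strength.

M has the best ratio (11/5); taking only M gives at most 2×11 = 22 (stopped by the supply cap of 2).
Mixing does better — 3×V and 2×M: weight 25 ≤ 26, strength 3·8 + 2·11 = 46.

46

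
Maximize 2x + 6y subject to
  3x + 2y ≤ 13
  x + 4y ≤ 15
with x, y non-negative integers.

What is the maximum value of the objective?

(x,y)=(2,3): 3·2+2·3=12≤13, 1·2+4·3=14≤15, objective 22.
(x,y)=(1,3): 3·1+2·3=9≤13, 1·1+4·3=13≤15, objective 20.
The best lattice point is (2,3), giving 22.

22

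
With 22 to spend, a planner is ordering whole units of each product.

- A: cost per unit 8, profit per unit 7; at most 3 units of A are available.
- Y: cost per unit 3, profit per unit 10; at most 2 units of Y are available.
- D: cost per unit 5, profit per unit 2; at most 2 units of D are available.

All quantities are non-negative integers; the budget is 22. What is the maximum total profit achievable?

Y has the best ratio (10/3); taking only Y gives at most 2×10 = 20 (stopped by the supply cap of 2).
Mixing does better — 2×A and 2×Y: cost 22 ≤ 22, profit 2·7 + 2·10 = 34.

34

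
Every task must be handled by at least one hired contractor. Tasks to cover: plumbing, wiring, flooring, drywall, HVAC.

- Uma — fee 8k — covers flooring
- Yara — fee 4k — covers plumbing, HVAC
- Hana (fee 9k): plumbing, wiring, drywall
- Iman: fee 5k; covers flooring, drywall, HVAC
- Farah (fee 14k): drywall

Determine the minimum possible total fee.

14

This is a weighted set-cover instance.
The greedy cost-per-new-task heuristic would pick Iman, Yara, and Hana for 18, but a cheaper cover exists.
Choose Hana and Iman: together they cover plumbing, wiring, flooring, drywall, HVAC — every task.
Total fee: 9 + 5 = 14.
No cover costs less than 14.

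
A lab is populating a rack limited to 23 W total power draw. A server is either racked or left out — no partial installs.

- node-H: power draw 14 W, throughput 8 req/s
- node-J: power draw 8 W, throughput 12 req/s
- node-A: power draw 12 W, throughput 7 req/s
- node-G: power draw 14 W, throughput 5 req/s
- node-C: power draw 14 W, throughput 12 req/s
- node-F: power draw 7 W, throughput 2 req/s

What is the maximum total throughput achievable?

node-H + node-J: power draw 14 + 8 = 22 ≤ 23, throughput 8 + 12 = 20.
node-J + node-C: power draw 8 + 14 = 22 ≤ 23, throughput 12 + 12 = 24.
node-J + node-A: power draw 8 + 12 = 20 ≤ 23, throughput 12 + 7 = 19.
Best is node-J and node-C with total throughput 24.

24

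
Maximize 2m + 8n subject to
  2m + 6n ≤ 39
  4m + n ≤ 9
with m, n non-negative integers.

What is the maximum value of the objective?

48

Relaxing integrality, the LP optimum is 52.00 at (m,n) = (0, 6.5), which is not an integer point.
(m,n)=(0,6) is feasible, giving 48.
(m,n)=(1,5) is feasible, giving 42.
(m,n)=(0,5) is feasible, giving 40.
The best lattice point is (0,6), giving 48.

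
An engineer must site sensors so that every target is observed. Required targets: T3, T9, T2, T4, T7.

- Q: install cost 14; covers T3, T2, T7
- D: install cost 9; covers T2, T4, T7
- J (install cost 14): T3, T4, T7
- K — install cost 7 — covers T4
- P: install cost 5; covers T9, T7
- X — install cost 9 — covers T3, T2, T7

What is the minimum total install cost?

The greedy cost-per-new-target heuristic would pick P, D, and X for 23, but a cheaper cover exists.
Choose K, P, and X: together they cover T3, T9, T2, T4, T7 — every target.
Total install cost: 7 + 5 + 9 = 21.
No cover costs less than 21.

21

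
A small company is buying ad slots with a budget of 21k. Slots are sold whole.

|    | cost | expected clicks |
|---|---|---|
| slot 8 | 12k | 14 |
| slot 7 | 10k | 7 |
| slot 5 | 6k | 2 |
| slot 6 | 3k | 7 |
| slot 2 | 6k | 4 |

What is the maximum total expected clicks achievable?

25

slot 8 + slot 5 + slot 6: cost 12 + 6 + 3 = 21 ≤ 21, expected clicks 14 + 2 + 7 = 23.
slot 8 + slot 6 + slot 2: cost 12 + 3 + 6 = 21 ≤ 21, expected clicks 14 + 7 + 4 = 25.
slot 8 + slot 6: cost 12 + 3 = 15 ≤ 21, expected clicks 14 + 7 = 21.
Best is slot 8, slot 6, and slot 2 with total expected clicks 25.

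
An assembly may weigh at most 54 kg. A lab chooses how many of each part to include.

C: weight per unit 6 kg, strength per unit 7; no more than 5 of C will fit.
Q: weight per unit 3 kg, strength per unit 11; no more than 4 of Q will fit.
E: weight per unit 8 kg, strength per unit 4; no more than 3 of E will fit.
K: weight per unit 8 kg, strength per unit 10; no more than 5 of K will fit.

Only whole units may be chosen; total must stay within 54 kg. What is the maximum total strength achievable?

Take 3×C, 4×Q, and 3×K: weight 54 ≤ 54, strength 3·7 + 4·11 + 3·10 = 95.
Q has the best ratio (11/3) and is taken to its limit of 4; remaining capacity is filled optimally with the others.

95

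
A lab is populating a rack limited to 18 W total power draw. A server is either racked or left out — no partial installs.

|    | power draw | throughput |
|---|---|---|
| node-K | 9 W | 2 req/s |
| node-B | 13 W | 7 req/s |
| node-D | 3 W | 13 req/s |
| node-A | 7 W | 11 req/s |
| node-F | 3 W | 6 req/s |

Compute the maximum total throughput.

30

Take node-D, node-A, and node-F: power draw 3 + 7 + 3 = 13 ≤ 18, throughput 13 + 11 + 6 = 30.
No other feasible combination does better.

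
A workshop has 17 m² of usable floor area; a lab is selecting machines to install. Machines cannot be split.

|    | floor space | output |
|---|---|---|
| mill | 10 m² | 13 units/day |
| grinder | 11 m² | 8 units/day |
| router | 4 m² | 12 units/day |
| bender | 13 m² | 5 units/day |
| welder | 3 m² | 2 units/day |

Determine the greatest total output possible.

Take mill, router, and welder: floor space 10 + 4 + 3 = 17 ≤ 17, output 13 + 12 + 2 = 27.
No other feasible combination does better.

27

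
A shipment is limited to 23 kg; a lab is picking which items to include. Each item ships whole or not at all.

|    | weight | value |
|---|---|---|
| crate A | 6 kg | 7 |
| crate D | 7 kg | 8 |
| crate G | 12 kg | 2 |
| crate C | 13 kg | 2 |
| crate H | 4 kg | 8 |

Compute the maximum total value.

23

This is a 0-1 knapsack instance.
Take crate A, crate D, and crate H: weight 6 + 7 + 4 = 17 ≤ 23, value 7 + 8 + 8 = 23.
No other feasible combination does better.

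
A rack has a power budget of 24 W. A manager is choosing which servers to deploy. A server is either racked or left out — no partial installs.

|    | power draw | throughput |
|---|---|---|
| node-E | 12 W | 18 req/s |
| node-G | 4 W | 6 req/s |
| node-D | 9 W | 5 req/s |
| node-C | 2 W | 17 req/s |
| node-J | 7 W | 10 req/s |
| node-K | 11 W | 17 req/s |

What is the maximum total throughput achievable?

50

node-C + node-J + node-K: power draw 2 + 7 + 11 = 20 ≤ 24, throughput 17 + 10 + 17 = 44.
node-E + node-C + node-J: power draw 12 + 2 + 7 = 21 ≤ 24, throughput 18 + 17 + 10 = 45.
node-G + node-C + node-J + node-K: power draw 4 + 2 + 7 + 11 = 24 ≤ 24, throughput 6 + 17 + 10 + 17 = 50.
Best is node-G, node-C, node-J, and node-K with total throughput 50.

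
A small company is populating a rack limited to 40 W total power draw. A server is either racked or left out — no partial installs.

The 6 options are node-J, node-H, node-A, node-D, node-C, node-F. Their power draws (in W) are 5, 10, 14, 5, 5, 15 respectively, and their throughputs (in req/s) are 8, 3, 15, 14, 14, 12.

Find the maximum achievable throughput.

Treat it as a binary knapsack problem.
Allowing fractional choices, the relaxed optimum would be about 59.8, but servers are indivisible.
node-A + node-D + node-C + node-F: power draw 14 + 5 + 5 + 15 = 39 ≤ 40, throughput 15 + 14 + 14 + 12 = 55.
node-J + node-H + node-A + node-D + node-C: power draw 5 + 10 + 14 + 5 + 5 = 39 ≤ 40, throughput 8 + 3 + 15 + 14 + 14 = 54.
Best is node-A, node-D, node-C, and node-F with total throughput 55.

55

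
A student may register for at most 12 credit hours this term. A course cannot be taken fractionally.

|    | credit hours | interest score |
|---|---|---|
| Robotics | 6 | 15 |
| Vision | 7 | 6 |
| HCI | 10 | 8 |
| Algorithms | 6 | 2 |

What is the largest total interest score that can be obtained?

Robotics + Algorithms: credit hours 6 + 6 = 12 ≤ 12, interest score 15 + 2 = 17.
HCI: credit hours 10 ≤ 12, interest score 8.
Robotics: credit hours 6 ≤ 12, interest score 15.
Best is Robotics and Algorithms with total interest score 17.

17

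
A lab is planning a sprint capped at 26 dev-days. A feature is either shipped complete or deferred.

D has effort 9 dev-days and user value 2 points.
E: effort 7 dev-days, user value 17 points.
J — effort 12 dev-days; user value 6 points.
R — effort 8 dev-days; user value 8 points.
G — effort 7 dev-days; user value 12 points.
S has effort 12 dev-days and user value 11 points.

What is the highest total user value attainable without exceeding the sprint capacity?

E + R + G: effort 7 + 8 + 7 = 22 ≤ 26, user value 17 + 8 + 12 = 37.
E + G + S: effort 7 + 7 + 12 = 26 ≤ 26, user value 17 + 12 + 11 = 40.
E + J + G: effort 7 + 12 + 7 = 26 ≤ 26, user value 17 + 6 + 12 = 35.
Best is E, G, and S with total user value 40.

40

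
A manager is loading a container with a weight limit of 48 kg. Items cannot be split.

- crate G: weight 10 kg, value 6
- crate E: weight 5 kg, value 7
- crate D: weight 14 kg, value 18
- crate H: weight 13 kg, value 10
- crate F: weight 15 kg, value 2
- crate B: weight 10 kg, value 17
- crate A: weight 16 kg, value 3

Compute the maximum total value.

52

This is a 0-1 knapsack instance.
Allowing fractional choices, the relaxed optimum would be about 55.6, but items are indivisible.
crate G + crate D + crate H + crate B: weight 10 + 14 + 13 + 10 = 47 ≤ 48, value 6 + 18 + 10 + 17 = 51.
crate E + crate D + crate H + crate B: weight 5 + 14 + 13 + 10 = 42 ≤ 48, value 7 + 18 + 10 + 17 = 52.
Best is crate E, crate D, crate H, and crate B with total value 52.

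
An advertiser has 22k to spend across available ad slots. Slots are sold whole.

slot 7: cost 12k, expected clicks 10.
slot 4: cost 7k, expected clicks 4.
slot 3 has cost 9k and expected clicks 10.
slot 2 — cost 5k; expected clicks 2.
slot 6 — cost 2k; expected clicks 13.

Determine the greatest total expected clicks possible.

27

Allowing fractional choices, the relaxed optimum would be about 32.2, but ad slots are indivisible.
slot 3 + slot 2 + slot 6: cost 9 + 5 + 2 = 16 ≤ 22, expected clicks 10 + 2 + 13 = 25.
slot 4 + slot 3 + slot 6: cost 7 + 9 + 2 = 18 ≤ 22, expected clicks 4 + 10 + 13 = 27.
slot 7 + slot 4 + slot 6: cost 12 + 7 + 2 = 21 ≤ 22, expected clicks 10 + 4 + 13 = 27.
The maximum expected clicks is 27; one optimal choice is slot 4, slot 3, and slot 6.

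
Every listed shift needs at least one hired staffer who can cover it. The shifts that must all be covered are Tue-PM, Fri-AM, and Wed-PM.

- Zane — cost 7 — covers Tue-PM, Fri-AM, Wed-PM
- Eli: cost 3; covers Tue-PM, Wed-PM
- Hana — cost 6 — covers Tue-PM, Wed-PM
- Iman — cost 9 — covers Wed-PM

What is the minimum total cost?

7

The greedy cost-per-new-shift heuristic would pick Eli and Zane for 10, but a cheaper cover exists.
Zane alone covers Tue-PM, Fri-AM, Wed-PM — every shift.
Total cost: 7.
No cover costs less than 7.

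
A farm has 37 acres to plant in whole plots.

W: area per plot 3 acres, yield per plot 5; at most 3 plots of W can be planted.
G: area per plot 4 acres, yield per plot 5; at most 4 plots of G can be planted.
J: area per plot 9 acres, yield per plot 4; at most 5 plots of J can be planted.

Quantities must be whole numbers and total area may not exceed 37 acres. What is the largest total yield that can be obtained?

39

This is a bounded integer knapsack.
3×W and 4×G: area 25 ≤ 37, yield 3·5 + 4·5 = 35.
3×W, 4×G, and 1×J: area 34 ≤ 37, yield 3·5 + 4·5 + 1·4 = 39.
Best is 39.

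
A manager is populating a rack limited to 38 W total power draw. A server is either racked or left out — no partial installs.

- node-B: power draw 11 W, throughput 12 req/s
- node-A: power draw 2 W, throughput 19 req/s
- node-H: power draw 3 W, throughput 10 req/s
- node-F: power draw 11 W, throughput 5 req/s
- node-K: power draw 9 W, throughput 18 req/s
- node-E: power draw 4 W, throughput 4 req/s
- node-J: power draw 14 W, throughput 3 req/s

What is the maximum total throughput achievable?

64

Allowing fractional choices, the relaxed optimum would be about 67.1, but servers are indivisible.
node-B + node-A + node-H + node-K + node-E: power draw 11 + 2 + 3 + 9 + 4 = 29 ≤ 38, throughput 12 + 19 + 10 + 18 + 4 = 63.
node-B + node-A + node-H + node-F + node-K: power draw 11 + 2 + 3 + 11 + 9 = 36 ≤ 38, throughput 12 + 19 + 10 + 5 + 18 = 64.
Best is node-B, node-A, node-H, node-F, and node-K with total throughput 64.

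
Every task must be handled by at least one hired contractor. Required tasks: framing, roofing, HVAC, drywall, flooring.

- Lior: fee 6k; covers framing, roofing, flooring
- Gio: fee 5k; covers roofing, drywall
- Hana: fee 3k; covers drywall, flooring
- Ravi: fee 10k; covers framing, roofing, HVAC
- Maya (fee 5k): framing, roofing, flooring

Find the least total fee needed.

13

Choose Hana and Ravi: together they cover framing, roofing, HVAC, drywall, flooring — every task.
Total fee: 3 + 10 = 13.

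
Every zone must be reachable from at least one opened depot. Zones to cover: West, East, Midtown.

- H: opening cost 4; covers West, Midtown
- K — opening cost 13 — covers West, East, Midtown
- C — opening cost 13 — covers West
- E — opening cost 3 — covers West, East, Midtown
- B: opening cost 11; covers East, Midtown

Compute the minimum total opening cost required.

3

E alone covers West, East, Midtown — every zone.
Total opening cost: 3.
No cover costs less than 3.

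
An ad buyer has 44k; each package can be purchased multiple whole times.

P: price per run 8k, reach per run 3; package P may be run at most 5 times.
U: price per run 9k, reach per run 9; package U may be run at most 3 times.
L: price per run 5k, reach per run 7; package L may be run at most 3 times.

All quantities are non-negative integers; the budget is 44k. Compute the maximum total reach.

48

L has the best ratio (7/5); taking only L gives at most 3×7 = 21 (stopped by the supply cap of 3).
Mixing does better — 3×U and 3×L: price 42 ≤ 44, reach 3·9 + 3·7 = 48.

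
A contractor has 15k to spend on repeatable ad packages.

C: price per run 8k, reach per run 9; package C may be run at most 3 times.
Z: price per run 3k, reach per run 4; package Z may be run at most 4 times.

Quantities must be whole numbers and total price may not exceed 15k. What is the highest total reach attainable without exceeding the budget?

1×C and 2×Z: price 14 ≤ 15, reach 1·9 + 2·4 = 17.
4×Z: price 12 ≤ 15, reach 4·4 = 16.
Best is 17.

17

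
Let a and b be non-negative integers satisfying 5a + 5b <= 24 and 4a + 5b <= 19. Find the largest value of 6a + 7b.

(a,b)=(1,3): 5·1+5·3=20≤24, 4·1+5·3=19≤19, objective 27.
(a,b)=(2,2): 5·2+5·2=20≤24, 4·2+5·2=18≤19, objective 26.
The best lattice point is (1,3), giving 27.

27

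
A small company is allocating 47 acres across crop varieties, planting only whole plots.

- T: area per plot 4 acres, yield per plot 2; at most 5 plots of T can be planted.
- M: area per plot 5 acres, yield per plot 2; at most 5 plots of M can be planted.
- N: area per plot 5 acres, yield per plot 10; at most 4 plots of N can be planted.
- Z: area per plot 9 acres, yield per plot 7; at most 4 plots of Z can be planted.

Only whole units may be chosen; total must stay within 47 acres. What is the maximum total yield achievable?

N has the best ratio (10/5); taking only N gives at most 4×10 = 40 (stopped by the supply cap of 4).
Mixing does better — 4×N and 3×Z: area 47 ≤ 47, yield 4·10 + 3·7 = 61.

61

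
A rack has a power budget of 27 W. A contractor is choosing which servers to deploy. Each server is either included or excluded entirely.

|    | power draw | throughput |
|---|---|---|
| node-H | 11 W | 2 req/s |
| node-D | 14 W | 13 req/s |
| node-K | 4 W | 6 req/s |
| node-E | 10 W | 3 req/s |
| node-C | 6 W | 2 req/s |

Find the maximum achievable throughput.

Allowing fractional choices, the relaxed optimum would be about 21.9, but servers are indivisible.
node-D + node-K + node-C: power draw 14 + 4 + 6 = 24 ≤ 27, throughput 13 + 6 + 2 = 21.
node-D + node-K: power draw 14 + 4 = 18 ≤ 27, throughput 13 + 6 = 19.
node-D + node-E: power draw 14 + 10 = 24 ≤ 27, throughput 13 + 3 = 16.
Best is node-D, node-K, and node-C with total throughput 21.

21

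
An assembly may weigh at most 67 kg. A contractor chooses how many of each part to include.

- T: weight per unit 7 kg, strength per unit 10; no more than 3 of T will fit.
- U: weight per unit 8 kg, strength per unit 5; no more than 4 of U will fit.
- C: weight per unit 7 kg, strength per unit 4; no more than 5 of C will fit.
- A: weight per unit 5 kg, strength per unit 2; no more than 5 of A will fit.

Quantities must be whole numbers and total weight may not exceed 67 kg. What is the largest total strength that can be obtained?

58

Take 3×T, 4×U, and 2×C: weight 67 ≤ 67, strength 3·10 + 4·5 + 2·4 = 58.
T has the best ratio (10/7) and is taken to its limit of 3; remaining capacity is filled optimally with the others.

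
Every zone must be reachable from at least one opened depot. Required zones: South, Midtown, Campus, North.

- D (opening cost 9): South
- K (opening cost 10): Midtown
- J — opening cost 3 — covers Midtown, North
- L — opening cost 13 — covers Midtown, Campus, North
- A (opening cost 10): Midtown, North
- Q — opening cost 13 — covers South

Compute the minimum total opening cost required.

22

Choose D and L: together they cover South, Midtown, Campus, North — every zone.
Total opening cost: 9 + 13 = 22.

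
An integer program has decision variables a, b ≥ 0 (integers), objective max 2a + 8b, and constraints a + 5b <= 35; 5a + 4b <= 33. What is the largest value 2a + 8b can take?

(a,b)=(0,7) is feasible, giving 56.
(a,b)=(1,6) is feasible, giving 50.
Maximum is 56 at (a,b)=(0,7).

56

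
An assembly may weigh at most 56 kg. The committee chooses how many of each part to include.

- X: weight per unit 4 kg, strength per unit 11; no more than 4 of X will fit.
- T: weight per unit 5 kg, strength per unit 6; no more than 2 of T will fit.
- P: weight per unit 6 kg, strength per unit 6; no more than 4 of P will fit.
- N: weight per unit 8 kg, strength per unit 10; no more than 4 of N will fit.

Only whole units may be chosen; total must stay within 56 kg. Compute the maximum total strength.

92

X has the best ratio (11/4); taking only X gives at most 4×11 = 44 (stopped by the supply cap of 4).
Mixing does better — 4×X, 2×T, 1×P, and 3×N: weight 56 ≤ 56, strength 4·11 + 2·6 + 1·6 + 3·10 = 92.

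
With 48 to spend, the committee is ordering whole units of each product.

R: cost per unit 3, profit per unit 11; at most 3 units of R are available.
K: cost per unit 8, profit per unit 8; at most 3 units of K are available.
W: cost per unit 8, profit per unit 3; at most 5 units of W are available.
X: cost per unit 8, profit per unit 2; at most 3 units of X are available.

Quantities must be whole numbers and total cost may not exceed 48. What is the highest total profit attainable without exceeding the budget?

R has the best ratio (11/3); taking only R gives at most 3×11 = 33 (stopped by the supply cap of 3).
Mixing does better — 3×R, 3×K, and 1×W: cost 41 ≤ 48, profit 3·11 + 3·8 + 1·3 = 60.

60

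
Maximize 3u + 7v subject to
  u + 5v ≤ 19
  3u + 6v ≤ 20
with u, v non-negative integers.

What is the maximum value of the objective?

21

Relaxing integrality, the LP optimum is 23.33 at (u,v) = (0, 3.33), which is not an integer point.
(u,v)=(0,3): 1·0+5·3=15≤19, 3·0+6·3=18≤20, objective 21.
(u,v)=(1,2): 1·1+5·2=11≤19, 3·1+6·2=15≤20, objective 17.
(u,v)=(0,2): 1·0+5·2=10≤19, 3·0+6·2=12≤20, objective 14.
No feasible integer point exceeds 21.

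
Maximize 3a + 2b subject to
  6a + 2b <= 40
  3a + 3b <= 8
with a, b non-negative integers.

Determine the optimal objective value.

The continuous relaxation peaks at (2.67, 0) with value 8.00; rounding to a feasible lattice point costs some objective.
(a,b)=(2,0): 6·2+2·0=12≤40, 3·2+3·0=6≤8, objective 6.
(a,b)=(1,1): 6·1+2·1=8≤40, 3·1+3·1=6≤8, objective 5.
Maximum is 6 at (a,b)=(2,0).

6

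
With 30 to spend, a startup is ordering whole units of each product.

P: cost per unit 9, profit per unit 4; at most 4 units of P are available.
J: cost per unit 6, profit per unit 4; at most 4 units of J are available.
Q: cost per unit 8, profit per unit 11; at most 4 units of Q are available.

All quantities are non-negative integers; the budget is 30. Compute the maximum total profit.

Take 1×J and 3×Q: cost 30 ≤ 30, profit 1·4 + 3·11 = 37.
No other integer combination yields more.

37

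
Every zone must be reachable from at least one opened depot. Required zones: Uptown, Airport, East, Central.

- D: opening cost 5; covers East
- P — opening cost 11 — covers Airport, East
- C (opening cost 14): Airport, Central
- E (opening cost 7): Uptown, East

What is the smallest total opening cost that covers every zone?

This is an integer covering problem.
Choose C and E: together they cover Uptown, Airport, East, Central — every zone.
Total opening cost: 14 + 7 = 21.
No cover costs less than 21.

21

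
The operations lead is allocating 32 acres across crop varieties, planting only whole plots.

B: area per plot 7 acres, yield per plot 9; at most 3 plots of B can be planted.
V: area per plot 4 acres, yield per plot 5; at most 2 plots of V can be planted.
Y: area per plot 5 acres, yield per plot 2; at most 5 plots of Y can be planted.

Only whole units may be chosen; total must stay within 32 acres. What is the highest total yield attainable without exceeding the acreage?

Take 3×B and 2×V: area 29 ≤ 32, yield 3·9 + 2·5 = 37.
B has the best ratio (9/7) and is taken to its limit of 3; remaining capacity is filled optimally with the others.

37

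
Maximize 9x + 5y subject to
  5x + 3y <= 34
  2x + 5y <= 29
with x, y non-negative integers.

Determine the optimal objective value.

(x,y)=(5,3) is feasible, giving 60.
(x,y)=(6,1) is feasible, giving 59.
The best lattice point is (5,3), giving 60.

60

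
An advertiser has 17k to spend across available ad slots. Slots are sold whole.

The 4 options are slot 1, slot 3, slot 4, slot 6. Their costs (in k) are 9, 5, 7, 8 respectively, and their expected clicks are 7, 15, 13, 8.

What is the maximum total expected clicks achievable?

Take slot 3 and slot 4: cost 5 + 7 = 12 ≤ 17, expected clicks 15 + 13 = 28.
No other feasible combination does better.

28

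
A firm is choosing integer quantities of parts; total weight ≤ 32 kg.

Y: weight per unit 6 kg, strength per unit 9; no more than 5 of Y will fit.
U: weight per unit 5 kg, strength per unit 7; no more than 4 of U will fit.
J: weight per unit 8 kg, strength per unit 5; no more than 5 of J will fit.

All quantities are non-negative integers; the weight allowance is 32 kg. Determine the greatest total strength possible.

46

Take 2×Y and 4×U: weight 32 ≤ 32, strength 2·9 + 4·7 = 46.
No other integer combination yields more.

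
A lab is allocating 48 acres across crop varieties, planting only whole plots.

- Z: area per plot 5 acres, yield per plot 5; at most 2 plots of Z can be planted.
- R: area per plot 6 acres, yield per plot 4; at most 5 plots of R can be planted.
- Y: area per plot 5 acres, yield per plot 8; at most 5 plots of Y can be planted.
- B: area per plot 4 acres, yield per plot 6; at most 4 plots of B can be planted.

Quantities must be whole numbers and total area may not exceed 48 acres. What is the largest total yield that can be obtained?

69

1×R, 5×Y, and 4×B: area 47 ≤ 48, yield 1·4 + 5·8 + 4·6 = 68.
1×Z, 5×Y, and 4×B: area 46 ≤ 48, yield 1·5 + 5·8 + 4·6 = 69.
Best is 69.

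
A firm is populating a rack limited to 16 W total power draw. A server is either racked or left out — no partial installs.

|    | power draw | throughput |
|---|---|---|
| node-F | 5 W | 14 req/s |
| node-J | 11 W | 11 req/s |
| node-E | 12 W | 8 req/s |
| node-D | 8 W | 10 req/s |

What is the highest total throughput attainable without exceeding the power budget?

node-F + node-D: power draw 5 + 8 = 13 ≤ 16, throughput 14 + 10 = 24.
node-F: power draw 5 ≤ 16, throughput 14.
node-F + node-J: power draw 5 + 11 = 16 ≤ 16, throughput 14 + 11 = 25.
Best is node-F and node-J with total throughput 25.

25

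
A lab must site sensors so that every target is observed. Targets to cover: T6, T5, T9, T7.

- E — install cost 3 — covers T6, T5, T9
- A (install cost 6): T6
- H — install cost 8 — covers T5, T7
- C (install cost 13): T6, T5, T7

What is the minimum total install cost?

11

This is an integer covering problem.
Choose E and H: together they cover T6, T5, T9, T7 — every target.
Total install cost: 3 + 8 = 11.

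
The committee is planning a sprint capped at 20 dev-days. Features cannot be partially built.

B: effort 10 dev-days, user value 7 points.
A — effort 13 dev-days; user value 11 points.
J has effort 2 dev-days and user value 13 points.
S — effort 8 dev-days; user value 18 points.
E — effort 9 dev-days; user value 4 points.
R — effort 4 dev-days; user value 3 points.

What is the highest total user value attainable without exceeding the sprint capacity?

38

This is an integer program with binary decision variables.
Allowing fractional choices, the relaxed optimum would be about 39.5, but features are indivisible.
B + J + S: effort 10 + 2 + 8 = 20 ≤ 20, user value 7 + 13 + 18 = 38.
J + S + E: effort 2 + 8 + 9 = 19 ≤ 20, user value 13 + 18 + 4 = 35.
J + S + R: effort 2 + 8 + 4 = 14 ≤ 20, user value 13 + 18 + 3 = 34.
Best is B, J, and S with total user value 38.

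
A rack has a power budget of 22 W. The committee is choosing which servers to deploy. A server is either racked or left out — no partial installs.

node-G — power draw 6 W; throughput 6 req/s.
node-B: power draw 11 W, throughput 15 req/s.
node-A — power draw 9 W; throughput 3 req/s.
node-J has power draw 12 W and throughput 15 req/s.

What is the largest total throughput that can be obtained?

Treat it as a binary knapsack problem.
Allowing fractional choices, the relaxed optimum would be about 28.8, but servers are indivisible.
node-B + node-A: power draw 11 + 9 = 20 ≤ 22, throughput 15 + 3 = 18.
node-G + node-B: power draw 6 + 11 = 17 ≤ 22, throughput 6 + 15 = 21.
node-G + node-J: power draw 6 + 12 = 18 ≤ 22, throughput 6 + 15 = 21.
The maximum throughput is 21; one optimal choice is node-G and node-B.

21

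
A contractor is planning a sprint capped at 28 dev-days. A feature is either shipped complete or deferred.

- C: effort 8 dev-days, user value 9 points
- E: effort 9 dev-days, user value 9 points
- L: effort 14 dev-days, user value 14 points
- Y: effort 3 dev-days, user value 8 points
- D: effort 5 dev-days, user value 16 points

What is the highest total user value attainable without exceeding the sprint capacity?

42

This is a 0-1 knapsack instance.
Allowing fractional choices, the relaxed optimum would be about 45.0, but features are indivisible.
C + E + Y + D: effort 8 + 9 + 3 + 5 = 25 ≤ 28, user value 9 + 9 + 8 + 16 = 42.
C + L + D: effort 8 + 14 + 5 = 27 ≤ 28, user value 9 + 14 + 16 = 39.
Best is C, E, Y, and D with total user value 42.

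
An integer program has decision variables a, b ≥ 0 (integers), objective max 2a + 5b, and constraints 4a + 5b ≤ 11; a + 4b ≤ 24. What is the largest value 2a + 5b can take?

10

Relaxing integrality, the LP optimum is 11.00 at (a,b) = (0, 2.2), which is not an integer point.
(a,b)=(0,2): 4·0+5·2=10≤11, 1·0+4·2=8≤24, objective 10.
(a,b)=(1,1): 4·1+5·1=9≤11, 1·1+4·1=5≤24, objective 7.
(a,b)=(0,1): 4·0+5·1=5≤11, 1·0+4·1=4≤24, objective 5.
Maximum is 10 at (a,b)=(0,2).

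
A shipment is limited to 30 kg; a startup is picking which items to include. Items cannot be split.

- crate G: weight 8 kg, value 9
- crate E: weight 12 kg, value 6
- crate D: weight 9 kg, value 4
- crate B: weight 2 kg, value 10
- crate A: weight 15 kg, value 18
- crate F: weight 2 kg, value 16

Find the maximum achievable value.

crate G + crate B + crate A + crate F: weight 8 + 2 + 15 + 2 = 27 ≤ 30, value 9 + 10 + 18 + 16 = 53.
crate D + crate B + crate A + crate F: weight 9 + 2 + 15 + 2 = 28 ≤ 30, value 4 + 10 + 18 + 16 = 48.
Best is crate G, crate B, crate A, and crate F with total value 53.

53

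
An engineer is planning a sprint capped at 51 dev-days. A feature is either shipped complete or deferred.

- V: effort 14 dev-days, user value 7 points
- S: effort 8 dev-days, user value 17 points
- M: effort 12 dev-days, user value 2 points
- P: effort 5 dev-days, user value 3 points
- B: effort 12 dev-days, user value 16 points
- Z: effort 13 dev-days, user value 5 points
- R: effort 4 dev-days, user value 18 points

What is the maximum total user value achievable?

63

This is an integer program with binary decision variables.
Allowing fractional choices, the relaxed optimum would be about 64.1, but features are indivisible.
V + S + P + B + R: effort 14 + 8 + 5 + 12 + 4 = 43 ≤ 51, user value 7 + 17 + 3 + 16 + 18 = 61.
V + S + B + Z + R: effort 14 + 8 + 12 + 13 + 4 = 51 ≤ 51, user value 7 + 17 + 16 + 5 + 18 = 63.
V + S + M + B + R: effort 14 + 8 + 12 + 12 + 4 = 50 ≤ 51, user value 7 + 17 + 2 + 16 + 18 = 60.
Best is V, S, B, Z, and R with total user value 63.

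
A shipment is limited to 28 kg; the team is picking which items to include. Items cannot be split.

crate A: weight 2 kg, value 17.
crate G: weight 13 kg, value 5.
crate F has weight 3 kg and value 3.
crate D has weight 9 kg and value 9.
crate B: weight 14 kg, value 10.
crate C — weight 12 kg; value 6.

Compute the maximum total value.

39

Treat it as a binary knapsack problem.
Take crate A, crate F, crate D, and crate B: weight 2 + 3 + 9 + 14 = 28 ≤ 28, value 17 + 3 + 9 + 10 = 39.
No other feasible combination does better.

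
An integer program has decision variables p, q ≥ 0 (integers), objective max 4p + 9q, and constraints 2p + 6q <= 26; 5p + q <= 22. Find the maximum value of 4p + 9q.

Relaxing integrality, the LP optimum is 42.79 at (p,q) = (3.79, 3.07), which is not an integer point.
(p,q)=(1,4): 2·1+6·4=26≤26, 5·1+1·4=9≤22, objective 40.
(p,q)=(3,3): 2·3+6·3=24≤26, 5·3+1·3=18≤22, objective 39.
(p,q)=(0,4): 2·0+6·4=24≤26, 5·0+1·4=4≤22, objective 36.
(p,q)=(2,3): 2·2+6·3=22≤26, 5·2+1·3=13≤22, objective 35.
Maximum is 40 at (p,q)=(1,4).

40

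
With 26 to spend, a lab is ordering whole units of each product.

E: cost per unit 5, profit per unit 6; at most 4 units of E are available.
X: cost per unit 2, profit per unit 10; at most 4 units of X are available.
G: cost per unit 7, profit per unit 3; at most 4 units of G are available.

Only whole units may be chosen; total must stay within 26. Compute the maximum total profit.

X has the best ratio (10/2); taking only X gives at most 4×10 = 40 (stopped by the supply cap of 4).
Mixing does better — 3×E and 4×X: cost 23 ≤ 26, profit 3·6 + 4·10 = 58.

58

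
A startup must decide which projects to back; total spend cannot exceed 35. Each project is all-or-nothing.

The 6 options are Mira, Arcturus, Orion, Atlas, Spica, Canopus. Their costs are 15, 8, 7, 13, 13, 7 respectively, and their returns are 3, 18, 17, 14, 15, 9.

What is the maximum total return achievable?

59

Take Arcturus, Orion, Spica, and Canopus: cost 8 + 7 + 13 + 7 = 35 ≤ 35, return 18 + 17 + 15 + 9 = 59.
No other feasible combination does better.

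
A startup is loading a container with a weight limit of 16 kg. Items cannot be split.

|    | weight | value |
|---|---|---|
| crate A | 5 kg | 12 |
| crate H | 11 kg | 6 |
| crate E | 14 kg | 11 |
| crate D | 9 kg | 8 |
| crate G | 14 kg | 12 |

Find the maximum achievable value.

20

Take crate A and crate D: weight 5 + 9 = 14 ≤ 16, value 12 + 8 = 20.
No other feasible combination does better.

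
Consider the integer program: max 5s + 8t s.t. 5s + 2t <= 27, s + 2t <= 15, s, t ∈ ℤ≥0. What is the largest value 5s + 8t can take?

(s,t)=(3,6): 5·3+2·6=27≤27, 1·3+2·6=15≤15, objective 63.
(s,t)=(2,6): 5·2+2·6=22≤27, 1·2+2·6=14≤15, objective 58.
(s,t)=(3,5): 5·3+2·5=25≤27, 1·3+2·5=13≤15, objective 55.
(s,t)=(2,5): 5·2+2·5=20≤27, 1·2+2·5=12≤15, objective 50.
The best lattice point is (3,6), giving 63.

63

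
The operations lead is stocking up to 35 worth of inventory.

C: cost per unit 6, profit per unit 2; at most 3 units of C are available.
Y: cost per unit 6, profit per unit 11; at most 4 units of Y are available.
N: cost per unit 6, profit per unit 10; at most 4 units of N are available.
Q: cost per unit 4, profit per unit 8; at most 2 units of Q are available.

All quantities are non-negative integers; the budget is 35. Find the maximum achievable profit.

62

Take 4×Y, 1×N, and 1×Q: cost 34 ≤ 35, profit 4·11 + 1·10 + 1·8 = 62.
No other integer combination yields more.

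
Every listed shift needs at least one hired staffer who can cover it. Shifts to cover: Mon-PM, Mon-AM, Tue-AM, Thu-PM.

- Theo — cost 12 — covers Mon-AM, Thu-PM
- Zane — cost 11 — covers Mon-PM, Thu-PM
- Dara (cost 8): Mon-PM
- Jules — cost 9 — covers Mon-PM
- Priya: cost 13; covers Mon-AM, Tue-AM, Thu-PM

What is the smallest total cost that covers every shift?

Choose Dara and Priya: together they cover Mon-PM, Mon-AM, Tue-AM, Thu-PM — every shift.
Total cost: 8 + 13 = 21.
No cover costs less than 21.

21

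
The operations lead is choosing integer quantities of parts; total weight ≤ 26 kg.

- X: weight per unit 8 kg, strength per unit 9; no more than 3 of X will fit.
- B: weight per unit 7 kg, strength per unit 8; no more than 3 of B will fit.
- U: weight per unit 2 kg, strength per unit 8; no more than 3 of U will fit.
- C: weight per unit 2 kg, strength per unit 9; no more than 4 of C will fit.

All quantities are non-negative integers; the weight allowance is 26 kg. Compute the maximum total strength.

69

1×X, 3×U, and 4×C: weight 22 ≤ 26, strength 1·9 + 3·8 + 4·9 = 69.
1×B, 3×U, and 4×C: weight 21 ≤ 26, strength 1·8 + 3·8 + 4·9 = 68.
Best is 69.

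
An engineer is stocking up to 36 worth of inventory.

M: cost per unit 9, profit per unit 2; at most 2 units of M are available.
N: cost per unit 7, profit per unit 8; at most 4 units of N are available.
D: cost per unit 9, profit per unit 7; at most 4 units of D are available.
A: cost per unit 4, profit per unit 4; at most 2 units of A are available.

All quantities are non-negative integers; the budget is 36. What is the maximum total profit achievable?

This is a bounded integer knapsack.
4×N and 1×A: cost 32 ≤ 36, profit 4·8 + 1·4 = 36.
4×N and 2×A: cost 36 ≤ 36, profit 4·8 + 2·4 = 40.
Best is 40.

40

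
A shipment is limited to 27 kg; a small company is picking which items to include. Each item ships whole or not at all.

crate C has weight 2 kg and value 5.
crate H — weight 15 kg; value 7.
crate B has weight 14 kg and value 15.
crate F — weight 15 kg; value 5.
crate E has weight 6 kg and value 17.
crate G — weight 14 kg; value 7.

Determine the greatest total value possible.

Allowing fractional choices, the relaxed optimum would be about 39.5, but items are indivisible.
crate C + crate B + crate E: weight 2 + 14 + 6 = 22 ≤ 27, value 5 + 15 + 17 = 37.
crate B + crate E: weight 14 + 6 = 20 ≤ 27, value 15 + 17 = 32.
crate C + crate E + crate G: weight 2 + 6 + 14 = 22 ≤ 27, value 5 + 17 + 7 = 29.
Best is crate C, crate B, and crate E with total value 37.

37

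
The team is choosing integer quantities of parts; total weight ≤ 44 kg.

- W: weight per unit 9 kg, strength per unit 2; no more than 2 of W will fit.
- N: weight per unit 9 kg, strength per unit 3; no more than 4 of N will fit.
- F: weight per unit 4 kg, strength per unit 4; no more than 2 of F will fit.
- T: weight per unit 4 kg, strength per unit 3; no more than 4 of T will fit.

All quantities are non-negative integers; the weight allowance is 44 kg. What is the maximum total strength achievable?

26

F has the best ratio (4/4); taking only F gives at most 2×4 = 8 (stopped by the supply cap of 2).
Mixing does better — 2×N, 2×F, and 4×T: weight 42 ≤ 44, strength 2·3 + 2·4 + 4·3 = 26.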